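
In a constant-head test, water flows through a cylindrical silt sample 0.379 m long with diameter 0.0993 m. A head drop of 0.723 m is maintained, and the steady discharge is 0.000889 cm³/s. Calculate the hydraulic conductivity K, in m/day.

Cross-sectional area A = π·(d/2)² = π × (0.0993/2)² = 0.007744 m².
Convert discharge: 0.000889 cm³/s = 8.890e-10 m³/s.
Darcy's law rearranged: K = Q·L / (A·Δh) = 8.890e-10 × 0.379 / (0.007744 × 0.723) = 6.017e-08 m/s = 0.005199 m/day.

0.00520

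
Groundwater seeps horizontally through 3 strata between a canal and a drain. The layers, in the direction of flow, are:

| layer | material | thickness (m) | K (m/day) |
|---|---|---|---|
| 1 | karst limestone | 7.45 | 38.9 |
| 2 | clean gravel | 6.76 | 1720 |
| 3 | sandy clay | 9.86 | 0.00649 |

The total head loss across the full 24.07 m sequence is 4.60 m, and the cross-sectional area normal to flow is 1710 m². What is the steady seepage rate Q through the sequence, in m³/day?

5.18

Flow is perpendicular to layering, so the layers act in series and the equivalent K is the thickness-weighted harmonic mean.
Total thickness L = 7.45 + 6.76 + 9.86 = 24.07 m.
Σ(b_i/K_i) = 7.45/38.9 + 6.76/1720 + 9.86/0.00649 = 1519 d.
K_eq = L / Σ(b_i/K_i) = 24.07 / 1519 = 0.01584 m/day.
Q = K_eq · A · (Δh/L) = 0.01584 × 1710 × (4.60/24.07) = 5.177 m³/day.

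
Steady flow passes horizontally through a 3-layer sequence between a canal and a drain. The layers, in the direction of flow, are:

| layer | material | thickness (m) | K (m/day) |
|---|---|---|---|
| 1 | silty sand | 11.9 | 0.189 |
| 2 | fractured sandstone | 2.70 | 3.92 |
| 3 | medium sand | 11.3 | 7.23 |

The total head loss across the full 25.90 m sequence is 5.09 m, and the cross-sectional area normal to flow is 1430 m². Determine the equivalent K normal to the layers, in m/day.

Flow is perpendicular to layering, so the layers act in series and the equivalent K is the thickness-weighted harmonic mean.
Total thickness L = 11.9 + 2.70 + 11.3 = 25.90 m.
Σ(b_i/K_i) = 11.9/0.189 + 2.70/3.92 + 11.3/7.23 = 65.21 d.
K_eq = L / Σ(b_i/K_i) = 25.90 / 65.21 = 0.3971 m/day.

0.397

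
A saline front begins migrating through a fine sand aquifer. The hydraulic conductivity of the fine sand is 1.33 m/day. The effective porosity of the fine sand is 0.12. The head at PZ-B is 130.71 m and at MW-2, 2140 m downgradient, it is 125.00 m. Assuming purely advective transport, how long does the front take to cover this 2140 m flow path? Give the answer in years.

198

Hydraulic gradient i = (130.71 − 125.00) / 2140 = 5.71 / 2140 = 0.002668.
Darcy flux q = K · i = 1.330 × 0.002668 = 0.003549 m/day.
Seepage velocity v = q / n_e = 0.003549 / 0.12 = 0.02957 m/day.
Travel time t = L / v = 2140 / 0.02957 = 72364 days = 198.1 years.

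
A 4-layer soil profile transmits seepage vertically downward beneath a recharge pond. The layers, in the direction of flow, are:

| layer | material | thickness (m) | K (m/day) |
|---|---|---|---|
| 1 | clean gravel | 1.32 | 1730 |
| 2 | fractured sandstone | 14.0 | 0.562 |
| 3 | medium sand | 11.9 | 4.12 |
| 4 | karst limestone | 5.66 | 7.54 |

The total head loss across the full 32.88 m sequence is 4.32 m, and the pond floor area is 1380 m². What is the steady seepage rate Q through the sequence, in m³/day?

209

Flow is perpendicular to layering, so the layers act in series and the equivalent K is the thickness-weighted harmonic mean.
Total thickness L = 1.32 + 14.0 + 11.9 + 5.66 = 32.88 m.
Σ(b_i/K_i) = 1.32/1730 + 14.0/0.562 + 11.9/4.12 + 5.66/7.54 = 28.55 d.
K_eq = L / Σ(b_i/K_i) = 32.88 / 28.55 = 1.152 m/day.
Q = K_eq · A · (Δh/L) = 1.152 × 1380 × (4.32/32.88) = 208.8 m³/day.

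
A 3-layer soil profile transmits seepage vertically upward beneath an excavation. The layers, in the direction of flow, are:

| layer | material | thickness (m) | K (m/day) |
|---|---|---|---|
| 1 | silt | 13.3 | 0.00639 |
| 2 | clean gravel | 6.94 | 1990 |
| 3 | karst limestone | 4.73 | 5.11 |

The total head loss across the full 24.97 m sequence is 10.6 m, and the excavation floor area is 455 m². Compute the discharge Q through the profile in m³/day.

2.32

Flow is perpendicular to layering, so the layers act in series and the equivalent K is the thickness-weighted harmonic mean.
Total thickness L = 13.3 + 6.94 + 4.73 = 24.97 m.
Σ(b_i/K_i) = 13.3/0.00639 + 6.94/1990 + 4.73/5.11 = 2082 d.
K_eq = L / Σ(b_i/K_i) = 24.97 / 2082 = 0.01199 m/day.
Q = K_eq · A · (Δh/L) = 0.01199 × 455 × (10.6/24.97) = 2.316 m³/day.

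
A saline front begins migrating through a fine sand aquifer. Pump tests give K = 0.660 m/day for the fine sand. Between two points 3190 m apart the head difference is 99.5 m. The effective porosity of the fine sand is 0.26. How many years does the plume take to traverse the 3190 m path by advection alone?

Hydraulic gradient i = Δh / L = 99.5 / 3190 = 0.03119.
Darcy flux q = K · i = 0.6600 × 0.03119 = 0.02059 m/day.
Seepage velocity v = q / n_e = 0.02059 / 0.26 = 0.07918 m/day.
Travel time t = L / v = 3190 / 0.07918 = 40289 days = 110.3 years.

110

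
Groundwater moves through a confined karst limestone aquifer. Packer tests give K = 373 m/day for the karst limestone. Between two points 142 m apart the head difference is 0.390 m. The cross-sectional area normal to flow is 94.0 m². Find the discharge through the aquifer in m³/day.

96.3

Hydraulic gradient i = Δh / L = 0.390 / 142 = 0.002746.
Darcy's law: Q = K · A · i = 373.0 × 94.00 × 0.002746 = 96.30 m³/day.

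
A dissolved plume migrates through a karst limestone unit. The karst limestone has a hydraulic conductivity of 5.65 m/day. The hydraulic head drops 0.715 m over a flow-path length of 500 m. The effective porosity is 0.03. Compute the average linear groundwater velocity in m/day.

Hydraulic gradient i = Δh / L = 0.715 / 500 = 0.001430.
Darcy flux q = K · i = 5.650 × 0.001430 = 0.008079 m/day.
Seepage velocity v = q / n_e = 0.008079 / 0.03 = 0.2693 m/day.

0.269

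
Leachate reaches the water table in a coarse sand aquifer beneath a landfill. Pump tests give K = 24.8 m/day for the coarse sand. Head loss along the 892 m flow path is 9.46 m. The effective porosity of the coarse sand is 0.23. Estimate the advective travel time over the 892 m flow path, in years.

Hydraulic gradient i = Δh / L = 9.46 / 892 = 0.01061.
Darcy flux q = K · i = 24.80 × 0.01061 = 0.2630 m/day.
Seepage velocity v = q / n_e = 0.2630 / 0.23 = 1.144 m/day.
Travel time t = L / v = 892 / 1.144 = 780.0 days = 2.136 years.

2.14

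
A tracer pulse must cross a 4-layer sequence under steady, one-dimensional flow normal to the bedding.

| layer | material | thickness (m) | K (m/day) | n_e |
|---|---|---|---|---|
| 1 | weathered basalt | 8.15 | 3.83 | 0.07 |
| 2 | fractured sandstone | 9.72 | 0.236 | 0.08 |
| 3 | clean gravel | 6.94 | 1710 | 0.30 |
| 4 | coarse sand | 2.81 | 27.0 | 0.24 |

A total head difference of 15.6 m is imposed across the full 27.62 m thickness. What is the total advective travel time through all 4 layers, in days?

With flow normal to the layers, continuity requires the same specific discharge q through every layer.
Σ(b_i/K_i) = 8.15/3.83 + 9.72/0.236 + 6.94/1710 + 2.81/27.0 = 43.42 d.
q = Δh / Σ(b_i/K_i) = 15.6 / 43.42 = 0.3593 m/day.
In each layer the seepage velocity is v_i = q/n_i, so the layer transit time is t_i = b_i·n_i / q:
  layer 1 (weathered basalt): t_1 = 8.15 × 0.07 / 0.3593 = 1.588 d
  layer 2 (fractured sandstone): t_2 = 9.72 × 0.08 / 0.3593 = 2.164 d
  layer 3 (clean gravel): t_3 = 6.94 × 0.30 / 0.3593 = 5.795 d
  layer 4 (coarse sand): t_4 = 2.81 × 0.24 / 0.3593 = 1.877 d
Total t = Σ t_i = 11.42 days.

11.4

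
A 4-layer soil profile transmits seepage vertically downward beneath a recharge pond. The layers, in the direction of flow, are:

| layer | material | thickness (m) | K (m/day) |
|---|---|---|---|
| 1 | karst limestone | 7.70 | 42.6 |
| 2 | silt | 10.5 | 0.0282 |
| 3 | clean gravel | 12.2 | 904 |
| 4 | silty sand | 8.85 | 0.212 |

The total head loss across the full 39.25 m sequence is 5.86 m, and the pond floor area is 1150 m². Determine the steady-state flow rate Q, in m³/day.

Flow is perpendicular to layering, so the layers act in series and the equivalent K is the thickness-weighted harmonic mean.
Total thickness L = 7.70 + 10.5 + 12.2 + 8.85 = 39.25 m.
Σ(b_i/K_i) = 7.70/42.6 + 10.5/0.0282 + 12.2/904 + 8.85/0.212 = 414.3 d.
K_eq = L / Σ(b_i/K_i) = 39.25 / 414.3 = 0.09474 m/day.
Q = K_eq · A · (Δh/L) = 0.09474 × 1150 × (5.86/39.25) = 16.27 m³/day.

16.3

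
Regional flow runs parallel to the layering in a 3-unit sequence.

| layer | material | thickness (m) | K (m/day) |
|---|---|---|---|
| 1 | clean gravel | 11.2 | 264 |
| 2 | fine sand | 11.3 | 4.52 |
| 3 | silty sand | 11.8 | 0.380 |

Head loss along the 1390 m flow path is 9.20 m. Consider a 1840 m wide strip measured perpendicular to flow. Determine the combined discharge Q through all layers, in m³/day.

36700

Flow is parallel to layering, so each bed carries its own Darcy discharge and the transmissivities add.
Σ(K_i·b_i) = 264×11.2 + 4.52×11.3 + 0.380×11.8 = 3012 m²/day.
Hydraulic gradient i = Δh / L = 9.20 / 1390 = 0.006619.
Q = Σ(K_i·b_i) · W · i = 3012 × 1840 × 0.006619 = 36686 m³/day.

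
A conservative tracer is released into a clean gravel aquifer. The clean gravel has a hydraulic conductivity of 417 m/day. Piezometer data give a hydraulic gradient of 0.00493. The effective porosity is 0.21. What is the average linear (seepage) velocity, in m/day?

Hydraulic gradient i = 0.00493.
Darcy flux q = K · i = 417.0 × 0.004930 = 2.056 m/day.
Seepage velocity v = q / n_e = 2.056 / 0.21 = 9.790 m/day.

9.79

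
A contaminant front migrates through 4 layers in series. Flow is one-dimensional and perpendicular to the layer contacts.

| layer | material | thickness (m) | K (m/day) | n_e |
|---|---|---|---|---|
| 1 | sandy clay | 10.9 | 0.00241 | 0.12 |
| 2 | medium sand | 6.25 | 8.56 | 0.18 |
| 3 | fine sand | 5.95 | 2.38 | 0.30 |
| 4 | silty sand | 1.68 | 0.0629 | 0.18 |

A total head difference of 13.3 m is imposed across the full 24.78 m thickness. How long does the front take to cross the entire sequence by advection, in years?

4.24

With flow normal to the layers, continuity requires the same specific discharge q through every layer.
Σ(b_i/K_i) = 10.9/0.00241 + 6.25/8.56 + 5.95/2.38 + 1.68/0.0629 = 4553 d.
q = Δh / Σ(b_i/K_i) = 13.3 / 4553 = 0.002921 m/day.
In each layer the seepage velocity is v_i = q/n_i, so the layer transit time is t_i = b_i·n_i / q:
  layer 1 (sandy clay): t_1 = 10.9 × 0.12 / 0.002921 = 447.7 d
  layer 2 (medium sand): t_2 = 6.25 × 0.18 / 0.002921 = 385.1 d
  layer 3 (fine sand): t_3 = 5.95 × 0.30 / 0.002921 = 611.0 d
  layer 4 (silty sand): t_4 = 1.68 × 0.18 / 0.002921 = 103.5 d
Total t = Σ t_i = 1547 days = 4.237 years.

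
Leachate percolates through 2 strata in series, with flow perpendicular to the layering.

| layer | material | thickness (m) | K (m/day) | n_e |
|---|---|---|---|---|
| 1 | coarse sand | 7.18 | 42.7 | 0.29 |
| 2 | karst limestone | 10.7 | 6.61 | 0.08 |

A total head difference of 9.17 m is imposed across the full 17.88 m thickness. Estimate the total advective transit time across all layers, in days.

0.573

With flow normal to the layers, continuity requires the same specific discharge q through every layer.
Σ(b_i/K_i) = 7.18/42.7 + 10.7/6.61 = 1.787 d.
q = Δh / Σ(b_i/K_i) = 9.17 / 1.787 = 5.132 m/day.
In each layer the seepage velocity is v_i = q/n_i, so the layer transit time is t_i = b_i·n_i / q:
  layer 1 (coarse sand): t_1 = 7.18 × 0.29 / 5.132 = 0.4057 d
  layer 2 (karst limestone): t_2 = 10.7 × 0.08 / 5.132 = 0.1668 d
Total t = Σ t_i = 0.5726 days.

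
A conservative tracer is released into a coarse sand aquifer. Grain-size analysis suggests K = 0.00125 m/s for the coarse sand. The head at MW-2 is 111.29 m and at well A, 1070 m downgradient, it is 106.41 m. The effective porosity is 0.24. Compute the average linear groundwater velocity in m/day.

Convert K: 0.00125 m/s × 86400 = 108.0 m/day.
Hydraulic gradient i = (111.29 − 106.41) / 1070 = 4.88 / 1070 = 0.004561.
Darcy flux q = K · i = 108.0 × 0.004561 = 0.4926 m/day.
Seepage velocity v = q / n_e = 0.4926 / 0.24 = 2.052 m/day.

2.05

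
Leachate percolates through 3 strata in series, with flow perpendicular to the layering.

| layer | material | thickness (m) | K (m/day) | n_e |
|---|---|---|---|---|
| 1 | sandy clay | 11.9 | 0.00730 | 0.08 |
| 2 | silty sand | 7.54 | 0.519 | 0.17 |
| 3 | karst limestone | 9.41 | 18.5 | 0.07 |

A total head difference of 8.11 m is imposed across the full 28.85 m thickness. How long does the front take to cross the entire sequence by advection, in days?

With flow normal to the layers, continuity requires the same specific discharge q through every layer.
Σ(b_i/K_i) = 11.9/0.00730 + 7.54/0.519 + 9.41/18.5 = 1645 d.
q = Δh / Σ(b_i/K_i) = 8.11 / 1645 = 0.004930 m/day.
In each layer the seepage velocity is v_i = q/n_i, so the layer transit time is t_i = b_i·n_i / q:
  layer 1 (sandy clay): t_1 = 11.9 × 0.08 / 0.004930 = 193.1 d
  layer 2 (silty sand): t_2 = 7.54 × 0.17 / 0.004930 = 260.0 d
  layer 3 (karst limestone): t_3 = 9.41 × 0.07 / 0.004930 = 133.6 d
Total t = Σ t_i = 586.8 days.

587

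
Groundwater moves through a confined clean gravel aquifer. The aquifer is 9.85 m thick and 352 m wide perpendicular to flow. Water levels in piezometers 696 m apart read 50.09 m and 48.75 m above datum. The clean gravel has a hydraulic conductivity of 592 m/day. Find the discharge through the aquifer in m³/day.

3950

Cross-sectional area A = 352 × 9.85 = 3467 m².
Hydraulic gradient i = (50.09 − 48.75) / 696 = 1.34 / 696 = 0.001925.
Darcy's law: Q = K · A · i = 592.0 × 3467 × 0.001925 = 3952 m³/day.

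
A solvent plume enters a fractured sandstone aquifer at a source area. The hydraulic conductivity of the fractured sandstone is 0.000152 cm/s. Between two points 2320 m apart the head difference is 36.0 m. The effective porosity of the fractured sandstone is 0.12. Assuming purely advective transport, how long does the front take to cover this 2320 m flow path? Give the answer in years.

374

Convert K: 0.000152 cm/s × 864 = 0.1313 m/day.
Hydraulic gradient i = Δh / L = 36.0 / 2320 = 0.01552.
Darcy flux q = K · i = 0.1313 × 0.01552 = 0.002038 m/day.
Seepage velocity v = q / n_e = 0.002038 / 0.12 = 0.01698 m/day.
Travel time t = L / v = 2320 / 0.01698 = 1.366e+05 days = 374.0 years.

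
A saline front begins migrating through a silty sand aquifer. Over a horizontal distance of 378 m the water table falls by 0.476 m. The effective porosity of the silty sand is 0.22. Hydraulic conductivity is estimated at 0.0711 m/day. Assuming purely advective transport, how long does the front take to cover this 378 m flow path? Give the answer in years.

Hydraulic gradient i = Δh / L = 0.476 / 378 = 0.001259.
Darcy flux q = K · i = 0.07110 × 0.001259 = 8.953e-05 m/day.
Seepage velocity v = q / n_e = 8.953e-05 / 0.22 = 0.0004070 m/day.
Travel time t = L / v = 378 / 0.0004070 = 9.288e+05 days = 2543 years.

2540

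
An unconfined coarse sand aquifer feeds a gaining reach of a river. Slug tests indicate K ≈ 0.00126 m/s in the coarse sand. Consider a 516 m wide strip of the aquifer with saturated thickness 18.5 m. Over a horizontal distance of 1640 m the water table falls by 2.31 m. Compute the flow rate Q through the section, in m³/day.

Convert K: 0.00126 m/s × 86400 = 108.9 m/day.
Cross-sectional area A = 516 × 18.5 = 9546 m².
Hydraulic gradient i = Δh / L = 2.31 / 1640 = 0.001409.
Darcy's law: Q = K · A · i = 108.9 × 9546 × 0.001409 = 1464 m³/day.

1460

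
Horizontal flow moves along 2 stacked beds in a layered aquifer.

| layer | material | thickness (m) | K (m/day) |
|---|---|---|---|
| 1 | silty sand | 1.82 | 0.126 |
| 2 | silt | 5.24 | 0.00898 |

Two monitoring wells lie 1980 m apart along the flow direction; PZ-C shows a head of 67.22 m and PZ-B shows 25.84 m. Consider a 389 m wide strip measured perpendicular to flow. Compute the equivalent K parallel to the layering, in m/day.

Flow is parallel to layering, so each bed carries its own Darcy discharge and the transmissivities add.
Σ(K_i·b_i) = 0.126×1.82 + 0.00898×5.24 = 0.2764 m²/day.
Total thickness b = 7.060 m, so K_eq = Σ(K_i·b_i)/b = 0.03915 m/day.

0.0391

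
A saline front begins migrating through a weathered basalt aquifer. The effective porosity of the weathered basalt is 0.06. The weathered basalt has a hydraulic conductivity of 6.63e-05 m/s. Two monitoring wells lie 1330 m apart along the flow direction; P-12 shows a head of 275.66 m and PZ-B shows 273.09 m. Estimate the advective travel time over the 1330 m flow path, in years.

19.7

Convert K: 6.63e-05 m/s × 86400 = 5.728 m/day.
Hydraulic gradient i = (275.66 − 273.09) / 1330 = 2.57 / 1330 = 0.001932.
Darcy flux q = K · i = 5.728 × 0.001932 = 0.01107 m/day.
Seepage velocity v = q / n_e = 0.01107 / 0.06 = 0.1845 m/day.
Travel time t = L / v = 1330 / 0.1845 = 7209 days = 19.74 years.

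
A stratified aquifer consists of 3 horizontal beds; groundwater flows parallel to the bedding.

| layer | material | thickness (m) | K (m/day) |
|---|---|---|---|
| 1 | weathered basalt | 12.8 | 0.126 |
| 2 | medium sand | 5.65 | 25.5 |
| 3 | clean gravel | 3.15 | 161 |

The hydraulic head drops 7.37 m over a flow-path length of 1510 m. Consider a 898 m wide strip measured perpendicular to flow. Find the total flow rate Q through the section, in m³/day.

Flow is parallel to layering, so each bed carries its own Darcy discharge and the transmissivities add.
Σ(K_i·b_i) = 0.126×12.8 + 25.5×5.65 + 161×3.15 = 652.8 m²/day.
Hydraulic gradient i = Δh / L = 7.37 / 1510 = 0.004881.
Q = Σ(K_i·b_i) · W · i = 652.8 × 898 × 0.004881 = 2861 m³/day.

2860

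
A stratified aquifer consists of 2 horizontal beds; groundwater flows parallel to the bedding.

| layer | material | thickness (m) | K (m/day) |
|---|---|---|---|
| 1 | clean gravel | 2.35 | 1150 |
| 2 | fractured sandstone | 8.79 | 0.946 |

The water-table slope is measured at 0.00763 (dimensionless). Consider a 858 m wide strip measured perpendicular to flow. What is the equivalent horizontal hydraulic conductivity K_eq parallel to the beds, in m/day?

Flow is parallel to layering, so each bed carries its own Darcy discharge and the transmissivities add.
Σ(K_i·b_i) = 1150×2.35 + 0.946×8.79 = 2711 m²/day.
Total thickness b = 11.14 m, so K_eq = Σ(K_i·b_i)/b = 243.3 m/day.

243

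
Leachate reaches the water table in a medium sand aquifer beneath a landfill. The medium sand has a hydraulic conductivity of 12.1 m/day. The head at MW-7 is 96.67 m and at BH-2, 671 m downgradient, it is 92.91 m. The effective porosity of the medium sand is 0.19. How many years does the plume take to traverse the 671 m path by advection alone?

5.15

Hydraulic gradient i = (96.67 − 92.91) / 671 = 3.76 / 671 = 0.005604.
Darcy flux q = K · i = 12.10 × 0.005604 = 0.06780 m/day.
Seepage velocity v = q / n_e = 0.06780 / 0.19 = 0.3569 m/day.
Travel time t = L / v = 671 / 0.3569 = 1880 days = 5.148 years.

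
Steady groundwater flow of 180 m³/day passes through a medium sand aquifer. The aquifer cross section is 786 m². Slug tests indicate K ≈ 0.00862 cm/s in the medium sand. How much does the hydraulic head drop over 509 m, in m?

Convert K: 0.00862 cm/s × 864 = 7.448 m/day.
From Q = K·A·i, i = Q / (K·A) = 180 / (7.448 × 786.0) = 0.03075.
Head loss Δh = i · L = 0.03075 × 509 = 15.65 m.

15.7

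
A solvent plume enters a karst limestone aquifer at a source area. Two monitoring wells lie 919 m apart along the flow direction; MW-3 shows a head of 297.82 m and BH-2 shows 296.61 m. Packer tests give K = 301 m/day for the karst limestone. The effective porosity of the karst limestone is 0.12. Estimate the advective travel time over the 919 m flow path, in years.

Hydraulic gradient i = (297.82 − 296.61) / 919 = 1.21 / 919 = 0.001317.
Darcy flux q = K · i = 301.0 × 0.001317 = 0.3963 m/day.
Seepage velocity v = q / n_e = 0.3963 / 0.12 = 3.303 m/day.
Travel time t = L / v = 919 / 3.303 = 278.3 days = 0.7619 years.

0.762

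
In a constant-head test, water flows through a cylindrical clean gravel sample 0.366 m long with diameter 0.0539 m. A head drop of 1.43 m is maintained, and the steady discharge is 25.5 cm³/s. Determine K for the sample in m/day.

Cross-sectional area A = π·(d/2)² = π × (0.0539/2)² = 0.002282 m².
Convert discharge: 25.5 cm³/s = 2.550e-05 m³/s.
Darcy's law rearranged: K = Q·L / (A·Δh) = 2.550e-05 × 0.366 / (0.002282 × 1.43) = 0.002860 m/s = 247.1 m/day.

247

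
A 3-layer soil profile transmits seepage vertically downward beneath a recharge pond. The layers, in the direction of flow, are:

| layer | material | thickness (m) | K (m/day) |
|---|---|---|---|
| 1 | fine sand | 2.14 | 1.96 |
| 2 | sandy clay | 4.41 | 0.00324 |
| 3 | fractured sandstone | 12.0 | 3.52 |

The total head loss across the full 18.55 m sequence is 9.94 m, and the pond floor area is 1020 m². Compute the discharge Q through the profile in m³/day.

7.42

Flow is perpendicular to layering, so the layers act in series and the equivalent K is the thickness-weighted harmonic mean.
Total thickness L = 2.14 + 4.41 + 12.0 = 18.55 m.
Σ(b_i/K_i) = 2.14/1.96 + 4.41/0.00324 + 12.0/3.52 = 1366 d.
K_eq = L / Σ(b_i/K_i) = 18.55 / 1366 = 0.01358 m/day.
Q = K_eq · A · (Δh/L) = 0.01358 × 1020 × (9.94/18.55) = 7.424 m³/day.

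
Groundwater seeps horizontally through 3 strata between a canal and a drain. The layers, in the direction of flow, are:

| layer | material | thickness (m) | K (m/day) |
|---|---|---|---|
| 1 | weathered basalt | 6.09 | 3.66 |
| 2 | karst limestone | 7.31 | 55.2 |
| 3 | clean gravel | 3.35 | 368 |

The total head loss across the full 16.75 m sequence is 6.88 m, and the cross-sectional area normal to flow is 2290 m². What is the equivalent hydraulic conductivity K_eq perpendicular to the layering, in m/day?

9.28

Flow is perpendicular to layering, so the layers act in series and the equivalent K is the thickness-weighted harmonic mean.
Total thickness L = 6.09 + 7.31 + 3.35 = 16.75 m.
Σ(b_i/K_i) = 6.09/3.66 + 7.31/55.2 + 3.35/368 = 1.805 d.
K_eq = L / Σ(b_i/K_i) = 16.75 / 1.805 = 9.277 m/day.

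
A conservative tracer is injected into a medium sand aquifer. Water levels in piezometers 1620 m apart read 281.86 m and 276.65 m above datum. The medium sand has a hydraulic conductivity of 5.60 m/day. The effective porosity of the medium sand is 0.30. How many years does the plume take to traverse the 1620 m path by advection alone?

73.9

Hydraulic gradient i = (281.86 − 276.65) / 1620 = 5.21 / 1620 = 0.003216.
Darcy flux q = K · i = 5.600 × 0.003216 = 0.01801 m/day.
Seepage velocity v = q / n_e = 0.01801 / 0.30 = 0.06003 m/day.
Travel time t = L / v = 1620 / 0.06003 = 26985 days = 73.88 years.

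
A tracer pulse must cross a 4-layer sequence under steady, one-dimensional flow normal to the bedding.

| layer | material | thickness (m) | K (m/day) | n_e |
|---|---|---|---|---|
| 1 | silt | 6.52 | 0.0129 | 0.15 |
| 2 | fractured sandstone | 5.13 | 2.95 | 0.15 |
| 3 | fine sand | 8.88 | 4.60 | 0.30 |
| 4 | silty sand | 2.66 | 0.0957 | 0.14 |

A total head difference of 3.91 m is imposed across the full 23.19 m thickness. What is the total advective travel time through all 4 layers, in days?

With flow normal to the layers, continuity requires the same specific discharge q through every layer.
Σ(b_i/K_i) = 6.52/0.0129 + 5.13/2.95 + 8.88/4.60 + 2.66/0.0957 = 536.9 d.
q = Δh / Σ(b_i/K_i) = 3.91 / 536.9 = 0.007283 m/day.
In each layer the seepage velocity is v_i = q/n_i, so the layer transit time is t_i = b_i·n_i / q:
  layer 1 (silt): t_1 = 6.52 × 0.15 / 0.007283 = 134.3 d
  layer 2 (fractured sandstone): t_2 = 5.13 × 0.15 / 0.007283 = 105.7 d
  layer 3 (fine sand): t_3 = 8.88 × 0.30 / 0.007283 = 365.8 d
  layer 4 (silty sand): t_4 = 2.66 × 0.14 / 0.007283 = 51.14 d
Total t = Σ t_i = 656.9 days.

657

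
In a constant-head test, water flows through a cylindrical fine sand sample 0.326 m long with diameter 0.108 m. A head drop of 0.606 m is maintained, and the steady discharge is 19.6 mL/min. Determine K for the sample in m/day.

Cross-sectional area A = π·(d/2)² = π × (0.108/2)² = 0.009161 m².
Convert discharge: 19.6 mL/min = 3.267e-07 m³/s.
Darcy's law rearranged: K = Q·L / (A·Δh) = 3.267e-07 × 0.326 / (0.009161 × 0.606) = 1.918e-05 m/s = 1.657 m/day.

1.66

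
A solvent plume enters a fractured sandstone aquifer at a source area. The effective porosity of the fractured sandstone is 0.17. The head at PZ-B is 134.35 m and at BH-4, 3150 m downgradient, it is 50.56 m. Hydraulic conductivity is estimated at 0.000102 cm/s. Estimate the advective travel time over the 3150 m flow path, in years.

625

Convert K: 0.000102 cm/s × 864 = 0.08813 m/day.
Hydraulic gradient i = (134.35 − 50.56) / 3150 = 83.79 / 3150 = 0.02660.
Darcy flux q = K · i = 0.08813 × 0.02660 = 0.002344 m/day.
Seepage velocity v = q / n_e = 0.002344 / 0.17 = 0.01379 m/day.
Travel time t = L / v = 3150 / 0.01379 = 2.284e+05 days = 625.4 years.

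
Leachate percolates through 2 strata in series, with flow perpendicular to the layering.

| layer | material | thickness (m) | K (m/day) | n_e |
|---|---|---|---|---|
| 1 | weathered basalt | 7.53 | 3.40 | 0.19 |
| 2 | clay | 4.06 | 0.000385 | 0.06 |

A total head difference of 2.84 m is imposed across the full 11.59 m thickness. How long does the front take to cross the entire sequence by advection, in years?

With flow normal to the layers, continuity requires the same specific discharge q through every layer.
Σ(b_i/K_i) = 7.53/3.40 + 4.06/0.000385 = 10548 d.
q = Δh / Σ(b_i/K_i) = 2.84 / 10548 = 0.0002693 m/day.
In each layer the seepage velocity is v_i = q/n_i, so the layer transit time is t_i = b_i·n_i / q:
  layer 1 (weathered basalt): t_1 = 7.53 × 0.19 / 0.0002693 = 5314 d
  layer 2 (clay): t_2 = 4.06 × 0.06 / 0.0002693 = 904.7 d
Total t = Σ t_i = 6218 days = 17.02 years.

17.0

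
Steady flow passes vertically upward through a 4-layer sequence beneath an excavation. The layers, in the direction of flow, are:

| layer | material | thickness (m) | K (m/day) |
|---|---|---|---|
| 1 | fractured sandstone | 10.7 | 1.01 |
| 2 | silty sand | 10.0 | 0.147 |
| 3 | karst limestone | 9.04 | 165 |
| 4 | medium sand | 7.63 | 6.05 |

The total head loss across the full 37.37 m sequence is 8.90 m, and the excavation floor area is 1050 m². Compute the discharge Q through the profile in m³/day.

Flow is perpendicular to layering, so the layers act in series and the equivalent K is the thickness-weighted harmonic mean.
Total thickness L = 10.7 + 10.0 + 9.04 + 7.63 = 37.37 m.
Σ(b_i/K_i) = 10.7/1.01 + 10.0/0.147 + 9.04/165 + 7.63/6.05 = 79.94 d.
K_eq = L / Σ(b_i/K_i) = 37.37 / 79.94 = 0.4675 m/day.
Q = K_eq · A · (Δh/L) = 0.4675 × 1050 × (8.90/37.37) = 116.9 m³/day.

117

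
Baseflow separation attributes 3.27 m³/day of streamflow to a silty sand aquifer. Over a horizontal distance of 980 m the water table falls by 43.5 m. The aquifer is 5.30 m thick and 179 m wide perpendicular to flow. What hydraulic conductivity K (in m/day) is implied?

Cross-sectional area A = 179 × 5.30 = 948.7 m².
Hydraulic gradient i = Δh / L = 43.5 / 980 = 0.04439.
From Q = K·A·i, K = Q / (A·i) = 3.27 / (948.7 × 0.04439) = 0.07765 m/day.

0.0777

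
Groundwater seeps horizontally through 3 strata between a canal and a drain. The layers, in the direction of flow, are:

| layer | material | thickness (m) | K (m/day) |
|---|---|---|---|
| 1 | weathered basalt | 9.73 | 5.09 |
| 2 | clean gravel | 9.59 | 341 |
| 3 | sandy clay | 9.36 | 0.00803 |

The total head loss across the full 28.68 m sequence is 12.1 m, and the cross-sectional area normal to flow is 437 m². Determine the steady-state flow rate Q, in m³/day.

4.53

Flow is perpendicular to layering, so the layers act in series and the equivalent K is the thickness-weighted harmonic mean.
Total thickness L = 9.73 + 9.59 + 9.36 = 28.68 m.
Σ(b_i/K_i) = 9.73/5.09 + 9.59/341 + 9.36/0.00803 = 1168 d.
K_eq = L / Σ(b_i/K_i) = 28.68 / 1168 = 0.02456 m/day.
Q = K_eq · A · (Δh/L) = 0.02456 × 437 × (12.1/28.68) = 4.529 m³/day.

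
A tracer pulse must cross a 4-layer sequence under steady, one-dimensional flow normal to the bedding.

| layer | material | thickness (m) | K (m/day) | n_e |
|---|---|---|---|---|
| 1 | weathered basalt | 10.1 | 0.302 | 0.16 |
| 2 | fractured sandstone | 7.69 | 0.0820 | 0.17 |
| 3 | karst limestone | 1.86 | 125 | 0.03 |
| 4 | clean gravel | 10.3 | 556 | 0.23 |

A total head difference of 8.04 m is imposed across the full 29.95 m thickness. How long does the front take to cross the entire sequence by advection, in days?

With flow normal to the layers, continuity requires the same specific discharge q through every layer.
Σ(b_i/K_i) = 10.1/0.302 + 7.69/0.0820 + 1.86/125 + 10.3/556 = 127.3 d.
q = Δh / Σ(b_i/K_i) = 8.04 / 127.3 = 0.06318 m/day.
In each layer the seepage velocity is v_i = q/n_i, so the layer transit time is t_i = b_i·n_i / q:
  layer 1 (weathered basalt): t_1 = 10.1 × 0.16 / 0.06318 = 25.58 d
  layer 2 (fractured sandstone): t_2 = 7.69 × 0.17 / 0.06318 = 20.69 d
  layer 3 (karst limestone): t_3 = 1.86 × 0.03 / 0.06318 = 0.8832 d
  layer 4 (clean gravel): t_4 = 10.3 × 0.23 / 0.06318 = 37.50 d
Total t = Σ t_i = 84.65 days.

84.7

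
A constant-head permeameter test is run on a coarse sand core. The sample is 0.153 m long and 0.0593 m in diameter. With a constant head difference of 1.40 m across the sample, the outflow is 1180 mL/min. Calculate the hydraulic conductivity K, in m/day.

Cross-sectional area A = π·(d/2)² = π × (0.0593/2)² = 0.002762 m².
Convert discharge: 1180 mL/min = 1.967e-05 m³/s.
Darcy's law rearranged: K = Q·L / (A·Δh) = 1.967e-05 × 0.153 / (0.002762 × 1.40) = 0.0007782 m/s = 67.24 m/day.

67.2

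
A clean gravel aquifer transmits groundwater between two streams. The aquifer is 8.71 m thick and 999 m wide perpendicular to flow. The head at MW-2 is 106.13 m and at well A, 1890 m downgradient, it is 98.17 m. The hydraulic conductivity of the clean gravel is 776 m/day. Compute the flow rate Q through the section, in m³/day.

28400

Cross-sectional area A = 999 × 8.71 = 8701 m².
Hydraulic gradient i = (106.13 − 98.17) / 1890 = 7.96 / 1890 = 0.004212.
Darcy's law: Q = K · A · i = 776.0 × 8701 × 0.004212 = 28438 m³/day.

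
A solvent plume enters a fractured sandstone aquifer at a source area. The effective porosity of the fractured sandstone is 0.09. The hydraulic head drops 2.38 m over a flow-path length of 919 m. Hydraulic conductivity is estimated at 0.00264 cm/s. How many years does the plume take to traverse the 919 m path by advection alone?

38.3

Convert K: 0.00264 cm/s × 864 = 2.281 m/day.
Hydraulic gradient i = Δh / L = 2.38 / 919 = 0.002590.
Darcy flux q = K · i = 2.281 × 0.002590 = 0.005907 m/day.
Seepage velocity v = q / n_e = 0.005907 / 0.09 = 0.06564 m/day.
Travel time t = L / v = 919 / 0.06564 = 14002 days = 38.33 years.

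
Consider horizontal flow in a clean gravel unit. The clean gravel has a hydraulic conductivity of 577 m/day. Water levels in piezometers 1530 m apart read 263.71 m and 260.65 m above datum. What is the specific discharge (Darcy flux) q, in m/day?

1.15

Hydraulic gradient i = (263.71 − 260.65) / 1530 = 3.06 / 1530 = 0.002000.
Specific discharge q = K · i = 577.0 × 0.002000 = 1.154 m/day.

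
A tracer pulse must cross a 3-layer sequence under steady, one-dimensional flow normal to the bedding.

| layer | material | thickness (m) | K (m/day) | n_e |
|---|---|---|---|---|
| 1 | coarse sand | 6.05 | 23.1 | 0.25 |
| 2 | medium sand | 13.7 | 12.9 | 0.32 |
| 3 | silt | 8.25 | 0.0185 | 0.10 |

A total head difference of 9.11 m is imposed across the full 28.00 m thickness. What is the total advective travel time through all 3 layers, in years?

0.903

With flow normal to the layers, continuity requires the same specific discharge q through every layer.
Σ(b_i/K_i) = 6.05/23.1 + 13.7/12.9 + 8.25/0.0185 = 447.3 d.
q = Δh / Σ(b_i/K_i) = 9.11 / 447.3 = 0.02037 m/day.
In each layer the seepage velocity is v_i = q/n_i, so the layer transit time is t_i = b_i·n_i / q:
  layer 1 (coarse sand): t_1 = 6.05 × 0.25 / 0.02037 = 74.26 d
  layer 2 (medium sand): t_2 = 13.7 × 0.32 / 0.02037 = 215.2 d
  layer 3 (silt): t_3 = 8.25 × 0.10 / 0.02037 = 40.50 d
Total t = Σ t_i = 330.0 days = 0.9035 years.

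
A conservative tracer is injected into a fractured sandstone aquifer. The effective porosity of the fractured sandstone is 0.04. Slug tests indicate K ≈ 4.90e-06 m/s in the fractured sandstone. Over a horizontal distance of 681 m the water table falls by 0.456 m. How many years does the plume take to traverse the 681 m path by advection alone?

Convert K: 4.90e-06 m/s × 86400 = 0.4234 m/day.
Hydraulic gradient i = Δh / L = 0.456 / 681 = 0.0006696.
Darcy flux q = K · i = 0.4234 × 0.0006696 = 0.0002835 m/day.
Seepage velocity v = q / n_e = 0.0002835 / 0.04 = 0.007087 m/day.
Travel time t = L / v = 681 / 0.007087 = 96090 days = 263.1 years.

263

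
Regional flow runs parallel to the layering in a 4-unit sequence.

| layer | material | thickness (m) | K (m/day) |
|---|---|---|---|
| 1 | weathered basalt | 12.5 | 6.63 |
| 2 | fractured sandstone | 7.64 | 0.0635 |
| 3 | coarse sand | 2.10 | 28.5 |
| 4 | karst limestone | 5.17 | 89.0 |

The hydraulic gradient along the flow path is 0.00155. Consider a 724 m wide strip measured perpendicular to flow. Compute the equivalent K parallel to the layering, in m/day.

Flow is parallel to layering, so each bed carries its own Darcy discharge and the transmissivities add.
Σ(K_i·b_i) = 6.63×12.5 + 0.0635×7.64 + 28.5×2.10 + 89.0×5.17 = 603.3 m²/day.
Total thickness b = 27.41 m, so K_eq = Σ(K_i·b_i)/b = 22.01 m/day.

22.0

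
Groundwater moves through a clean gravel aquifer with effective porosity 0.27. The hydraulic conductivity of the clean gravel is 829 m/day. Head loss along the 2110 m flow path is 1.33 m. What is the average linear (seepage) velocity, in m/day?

Hydraulic gradient i = Δh / L = 1.33 / 2110 = 0.0006303.
Darcy flux q = K · i = 829.0 × 0.0006303 = 0.5225 m/day.
Seepage velocity v = q / n_e = 0.5225 / 0.27 = 1.935 m/day.

1.94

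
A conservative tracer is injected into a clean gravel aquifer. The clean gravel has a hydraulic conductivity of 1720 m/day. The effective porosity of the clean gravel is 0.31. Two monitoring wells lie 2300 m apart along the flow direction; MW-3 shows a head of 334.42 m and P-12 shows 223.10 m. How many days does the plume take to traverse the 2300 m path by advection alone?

Hydraulic gradient i = (334.42 − 223.10) / 2300 = 111.32 / 2300 = 0.04840.
Darcy flux q = K · i = 1720 × 0.04840 = 83.25 m/day.
Seepage velocity v = q / n_e = 83.25 / 0.31 = 268.5 m/day.
Travel time t = L / v = 2300 / 268.5 = 8.565 days.

8.56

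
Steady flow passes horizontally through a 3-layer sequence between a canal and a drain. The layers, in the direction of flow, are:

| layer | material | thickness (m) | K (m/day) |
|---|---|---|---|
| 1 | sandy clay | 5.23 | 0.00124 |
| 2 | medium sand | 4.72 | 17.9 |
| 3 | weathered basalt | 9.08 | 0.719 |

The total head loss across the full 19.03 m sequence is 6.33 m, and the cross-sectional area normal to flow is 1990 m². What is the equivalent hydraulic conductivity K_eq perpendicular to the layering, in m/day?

Flow is perpendicular to layering, so the layers act in series and the equivalent K is the thickness-weighted harmonic mean.
Total thickness L = 5.23 + 4.72 + 9.08 = 19.03 m.
Σ(b_i/K_i) = 5.23/0.00124 + 4.72/17.9 + 9.08/0.719 = 4231 d.
K_eq = L / Σ(b_i/K_i) = 19.03 / 4231 = 0.004498 m/day.

0.00450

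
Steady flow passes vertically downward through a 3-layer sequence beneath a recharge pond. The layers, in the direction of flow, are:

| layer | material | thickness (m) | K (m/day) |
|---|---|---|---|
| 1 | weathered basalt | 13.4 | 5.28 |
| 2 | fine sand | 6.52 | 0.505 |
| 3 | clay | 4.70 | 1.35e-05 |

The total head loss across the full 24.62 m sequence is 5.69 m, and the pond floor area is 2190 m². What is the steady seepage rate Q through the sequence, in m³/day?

0.0358

Flow is perpendicular to layering, so the layers act in series and the equivalent K is the thickness-weighted harmonic mean.
Total thickness L = 13.4 + 6.52 + 4.70 = 24.62 m.
Σ(b_i/K_i) = 13.4/5.28 + 6.52/0.505 + 4.70/1.35e-05 = 3.482e+05 d.
K_eq = L / Σ(b_i/K_i) = 24.62 / 3.482e+05 = 7.071e-05 m/day.
Q = K_eq · A · (Δh/L) = 7.071e-05 × 2190 × (5.69/24.62) = 0.03579 m³/day.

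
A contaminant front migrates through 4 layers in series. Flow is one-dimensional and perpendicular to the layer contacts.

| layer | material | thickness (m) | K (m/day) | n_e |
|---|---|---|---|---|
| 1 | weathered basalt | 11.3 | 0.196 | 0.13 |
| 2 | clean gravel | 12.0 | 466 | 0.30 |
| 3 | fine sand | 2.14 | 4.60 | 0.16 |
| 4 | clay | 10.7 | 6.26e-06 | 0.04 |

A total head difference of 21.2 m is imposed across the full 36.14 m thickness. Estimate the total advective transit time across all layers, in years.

With flow normal to the layers, continuity requires the same specific discharge q through every layer.
Σ(b_i/K_i) = 11.3/0.196 + 12.0/466 + 2.14/4.60 + 10.7/6.26e-06 = 1.709e+06 d.
q = Δh / Σ(b_i/K_i) = 21.2 / 1.709e+06 = 1.240e-05 m/day.
In each layer the seepage velocity is v_i = q/n_i, so the layer transit time is t_i = b_i·n_i / q:
  layer 1 (weathered basalt): t_1 = 11.3 × 0.13 / 1.240e-05 = 1.184e+05 d
  layer 2 (clean gravel): t_2 = 12.0 × 0.30 / 1.240e-05 = 2.903e+05 d
  layer 3 (fine sand): t_3 = 2.14 × 0.16 / 1.240e-05 = 27607 d
  layer 4 (clay): t_4 = 10.7 × 0.04 / 1.240e-05 = 34509 d
Total t = Σ t_i = 4.708e+05 days = 1289 years.

1290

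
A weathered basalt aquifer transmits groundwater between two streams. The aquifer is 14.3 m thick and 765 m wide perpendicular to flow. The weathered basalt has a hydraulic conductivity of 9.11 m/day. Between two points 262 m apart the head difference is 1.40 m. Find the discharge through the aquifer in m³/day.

533

Cross-sectional area A = 765 × 14.3 = 10940 m².
Hydraulic gradient i = Δh / L = 1.40 / 262 = 0.005344.
Darcy's law: Q = K · A · i = 9.110 × 10940 × 0.005344 = 532.5 m³/day.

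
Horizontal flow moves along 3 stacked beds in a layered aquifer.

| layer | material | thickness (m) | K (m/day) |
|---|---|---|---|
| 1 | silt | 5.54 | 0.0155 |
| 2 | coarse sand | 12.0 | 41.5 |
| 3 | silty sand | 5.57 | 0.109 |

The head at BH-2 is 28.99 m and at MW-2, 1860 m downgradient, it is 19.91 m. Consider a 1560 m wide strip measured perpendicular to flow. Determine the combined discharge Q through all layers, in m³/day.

Flow is parallel to layering, so each bed carries its own Darcy discharge and the transmissivities add.
Σ(K_i·b_i) = 0.0155×5.54 + 41.5×12.0 + 0.109×5.57 = 498.7 m²/day.
Hydraulic gradient i = (28.99 − 19.91) / 1860 = 9.08 / 1860 = 0.004882.
Q = Σ(K_i·b_i) · W · i = 498.7 × 1560 × 0.004882 = 3798 m³/day.

3800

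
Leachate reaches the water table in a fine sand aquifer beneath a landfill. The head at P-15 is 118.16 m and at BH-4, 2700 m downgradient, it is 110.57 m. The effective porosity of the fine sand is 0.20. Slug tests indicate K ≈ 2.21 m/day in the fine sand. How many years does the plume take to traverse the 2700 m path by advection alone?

Hydraulic gradient i = (118.16 − 110.57) / 2700 = 7.59 / 2700 = 0.002811.
Darcy flux q = K · i = 2.210 × 0.002811 = 0.006213 m/day.
Seepage velocity v = q / n_e = 0.006213 / 0.20 = 0.03106 m/day.
Travel time t = L / v = 2700 / 0.03106 = 86921 days = 238.0 years.

238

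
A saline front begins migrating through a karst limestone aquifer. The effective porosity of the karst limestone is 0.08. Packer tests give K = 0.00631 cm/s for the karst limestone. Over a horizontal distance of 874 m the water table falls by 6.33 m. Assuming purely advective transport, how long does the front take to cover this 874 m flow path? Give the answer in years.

4.85

Convert K: 0.00631 cm/s × 864 = 5.452 m/day.
Hydraulic gradient i = Δh / L = 6.33 / 874 = 0.007243.
Darcy flux q = K · i = 5.452 × 0.007243 = 0.03949 m/day.
Seepage velocity v = q / n_e = 0.03949 / 0.08 = 0.4936 m/day.
Travel time t = L / v = 874 / 0.4936 = 1771 days = 4.848 years.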